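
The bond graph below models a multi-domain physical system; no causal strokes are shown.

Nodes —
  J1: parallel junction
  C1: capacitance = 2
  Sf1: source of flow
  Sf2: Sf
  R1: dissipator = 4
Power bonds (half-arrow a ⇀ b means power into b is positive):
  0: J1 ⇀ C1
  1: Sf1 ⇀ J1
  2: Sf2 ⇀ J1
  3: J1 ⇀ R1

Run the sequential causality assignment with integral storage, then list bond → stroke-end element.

#0 stroke→J1
#1 stroke→Sf1
#2 stroke→Sf2
#3 stroke→R1

#1 →Sf1  (source Sf1 imposes f)
#2 →Sf2  (source Sf2 imposes f)
#0 →J1  (prefer integral on C1)
#3 →R1  (J1: bond 0 brought effort, rest push out)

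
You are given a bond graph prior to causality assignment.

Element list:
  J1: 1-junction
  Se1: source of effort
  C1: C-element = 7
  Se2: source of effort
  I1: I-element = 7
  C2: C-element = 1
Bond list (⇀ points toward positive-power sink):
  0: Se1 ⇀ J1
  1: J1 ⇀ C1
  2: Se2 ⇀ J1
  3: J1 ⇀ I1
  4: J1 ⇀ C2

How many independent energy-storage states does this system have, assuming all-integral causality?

3  (C1, C2, I1 all integral)

bond 0 stroke→J1  (Se1: effort source, stroke at far end)
bond 2 stroke→J1  (source Se2 imposes e)
bond 1 stroke→J1  (C1 integral (e out))
bond 3 stroke→I1  (prefer integral on I1)
bond 4 stroke→J1  (J1: bond 3 brought flow, rest push out)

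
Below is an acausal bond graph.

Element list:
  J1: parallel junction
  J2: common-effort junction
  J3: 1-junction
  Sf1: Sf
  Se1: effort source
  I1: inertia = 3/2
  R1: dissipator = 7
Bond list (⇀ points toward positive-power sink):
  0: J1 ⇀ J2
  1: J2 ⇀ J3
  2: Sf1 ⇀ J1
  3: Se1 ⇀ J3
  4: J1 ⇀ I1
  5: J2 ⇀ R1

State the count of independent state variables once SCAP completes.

#2 stroke→Sf1  (Sf1: flow source, stroke at near end)
#3 stroke→J3  (Se1 fixes effort; stroke away)
#1 stroke→J2  (J3: last free bond brings flow in)
#0 stroke→J1  (common-e at J2 fixed by 1)
#5 stroke→R1  (J2 effort already set via bond 1)
#4 stroke→I1  (0-jn J1 has e-setter on 0)

1  (I1 all integral)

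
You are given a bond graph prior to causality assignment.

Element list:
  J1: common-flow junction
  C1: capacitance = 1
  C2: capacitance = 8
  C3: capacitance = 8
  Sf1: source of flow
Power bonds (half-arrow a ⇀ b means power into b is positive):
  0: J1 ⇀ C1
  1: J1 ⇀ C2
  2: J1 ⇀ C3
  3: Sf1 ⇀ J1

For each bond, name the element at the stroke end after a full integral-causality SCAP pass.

bond 3 |Sf1  (Sf1 fixes flow; stroke at Sf1)
bond 0 |J1  (J1 flow already set via bond 3)
bond 1 |J1  (J1 flow already set via bond 3)
bond 2 |J1  (common-f at J1 fixed by 3)

β0 |J1
β1 |J1
β2 |J1
β3 |Sf1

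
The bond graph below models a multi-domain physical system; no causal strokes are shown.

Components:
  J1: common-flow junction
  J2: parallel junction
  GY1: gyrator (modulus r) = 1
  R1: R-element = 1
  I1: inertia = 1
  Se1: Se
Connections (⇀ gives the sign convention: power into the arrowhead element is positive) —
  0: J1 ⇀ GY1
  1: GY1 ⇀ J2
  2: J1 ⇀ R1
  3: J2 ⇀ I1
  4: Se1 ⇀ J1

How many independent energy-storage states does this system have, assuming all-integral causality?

1  (I1 all integral)

#4 →J1  (Se1 fixes effort; stroke away)
#3 →I1  (prefer integral on I1)
#1 →J2  (only one effort-in slot at J2)
#0 →J1  (GY1 both-in/both-out from 1)
#2 →R1  (only one flow-in slot at J1)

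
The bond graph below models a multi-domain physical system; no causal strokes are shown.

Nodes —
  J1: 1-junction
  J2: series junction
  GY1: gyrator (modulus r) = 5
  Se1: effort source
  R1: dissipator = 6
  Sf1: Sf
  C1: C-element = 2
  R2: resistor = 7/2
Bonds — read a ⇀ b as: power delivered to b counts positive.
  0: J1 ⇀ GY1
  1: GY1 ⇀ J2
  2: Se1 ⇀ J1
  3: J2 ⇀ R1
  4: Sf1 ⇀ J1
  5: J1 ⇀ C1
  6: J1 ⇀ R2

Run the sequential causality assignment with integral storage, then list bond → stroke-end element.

β2 stroke at J1  (Se1 fixes effort; stroke away)
β4 stroke at Sf1  (Sf1: flow source, stroke at near end)
β0 stroke at J1  (J1: bond 4 brought flow, rest push out)
β5 stroke at J1  (1-jn J1 has f-setter on 4)
β6 stroke at J1  (common-f at J1 fixed by 4)
β1 stroke at J2  (GY1: gyrator matches bond 0)
β3 stroke at R1  (J2 needs exactly one f-in)

bond 0 stroke at J1
bond 1 stroke at J2
bond 2 stroke at J1
bond 3 stroke at R1
bond 4 stroke at Sf1
bond 5 stroke at J1
bond 6 stroke at J1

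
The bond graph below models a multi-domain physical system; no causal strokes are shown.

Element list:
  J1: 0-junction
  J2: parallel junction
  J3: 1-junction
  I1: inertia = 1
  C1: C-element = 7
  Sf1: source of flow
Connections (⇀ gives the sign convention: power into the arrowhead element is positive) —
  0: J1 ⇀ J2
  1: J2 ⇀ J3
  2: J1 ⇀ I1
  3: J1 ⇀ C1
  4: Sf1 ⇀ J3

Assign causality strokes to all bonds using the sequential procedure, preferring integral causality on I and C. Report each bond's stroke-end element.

#0 |J2
#1 |J3
#2 |I1
#3 |J1
#4 |Sf1

bond 4 |Sf1  (Sf1: flow source, stroke at near end)
bond 1 |J3  (common-f at J3 fixed by 4)
bond 0 |J2  (only one effort-in slot at J2)
bond 2 |I1  (prefer integral on I1)
bond 3 |J1  (only one effort-in slot at J1)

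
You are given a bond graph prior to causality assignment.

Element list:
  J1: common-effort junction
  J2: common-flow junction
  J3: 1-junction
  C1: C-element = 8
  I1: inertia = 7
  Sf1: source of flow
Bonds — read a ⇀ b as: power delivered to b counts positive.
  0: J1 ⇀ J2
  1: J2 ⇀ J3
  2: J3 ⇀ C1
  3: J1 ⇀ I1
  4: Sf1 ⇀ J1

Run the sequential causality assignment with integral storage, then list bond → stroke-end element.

bond 0 stroke at J1
bond 1 stroke at J2
bond 2 stroke at J3
bond 3 stroke at I1
bond 4 stroke at Sf1

β4 stroke at Sf1  (source Sf1 imposes f)
β2 stroke at J3  (prefer integral on C1)
β1 stroke at J2  (only one flow-in slot at J3)
β0 stroke at J1  (J2: last free bond brings flow in)
β3 stroke at I1  (0-jn J1 has e-setter on 0)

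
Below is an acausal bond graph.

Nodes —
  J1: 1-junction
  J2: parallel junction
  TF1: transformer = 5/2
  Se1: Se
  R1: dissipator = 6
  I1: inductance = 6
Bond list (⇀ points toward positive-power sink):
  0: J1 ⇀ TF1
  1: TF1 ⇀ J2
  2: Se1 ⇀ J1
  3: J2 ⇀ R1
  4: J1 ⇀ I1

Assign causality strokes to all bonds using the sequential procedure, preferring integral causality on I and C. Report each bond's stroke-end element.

β2 |J1  (Se1 (Se) sets effort on bond)
β4 |I1  (I1 integral (f out))
β0 |J1  (common-f at J1 fixed by 4)
β1 |TF1  (TF1 one-in-one-out from 0)
β3 |J2  (only one effort-in slot at J2)

#0 →J1
#1 →TF1
#2 →J1
#3 →J2
#4 →I1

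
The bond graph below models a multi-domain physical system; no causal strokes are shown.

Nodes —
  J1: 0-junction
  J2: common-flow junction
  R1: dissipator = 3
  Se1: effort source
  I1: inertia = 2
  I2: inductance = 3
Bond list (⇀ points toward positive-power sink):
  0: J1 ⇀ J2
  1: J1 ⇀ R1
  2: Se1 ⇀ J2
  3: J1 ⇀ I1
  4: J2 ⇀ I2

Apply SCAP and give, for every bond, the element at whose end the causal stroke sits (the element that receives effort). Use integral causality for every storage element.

bond 0 →J2
bond 1 →J1
bond 2 →J2
bond 3 →I1
bond 4 →I2

#2 stroke→J2  (Se1 fixes effort; stroke away)
#3 stroke→I1  (prefer integral on I1)
#4 stroke→I2  (I2: I, integral causality)
#0 stroke→J2  (J2: bond 4 brought flow, rest push out)
#1 stroke→J1  (J1: last free bond brings effort in)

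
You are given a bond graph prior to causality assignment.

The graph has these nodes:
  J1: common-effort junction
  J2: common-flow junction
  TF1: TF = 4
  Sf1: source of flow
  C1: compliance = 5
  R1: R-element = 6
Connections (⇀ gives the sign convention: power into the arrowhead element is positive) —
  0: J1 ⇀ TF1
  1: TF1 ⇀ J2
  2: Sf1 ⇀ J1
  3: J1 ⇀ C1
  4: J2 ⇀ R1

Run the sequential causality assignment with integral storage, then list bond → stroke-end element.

bond 2 stroke at Sf1  (Sf1: flow source, stroke at near end)
bond 3 stroke at J1  (C1 outputs effort q/C1)
bond 0 stroke at TF1  (J1 effort already set via bond 3)
bond 1 stroke at J2  (TF TF1: opposite of bond 0)
bond 4 stroke at R1  (closing 1-jn rule on J2)

b0 stroke at TF1
b1 stroke at J2
b2 stroke at Sf1
b3 stroke at J1
b4 stroke at R1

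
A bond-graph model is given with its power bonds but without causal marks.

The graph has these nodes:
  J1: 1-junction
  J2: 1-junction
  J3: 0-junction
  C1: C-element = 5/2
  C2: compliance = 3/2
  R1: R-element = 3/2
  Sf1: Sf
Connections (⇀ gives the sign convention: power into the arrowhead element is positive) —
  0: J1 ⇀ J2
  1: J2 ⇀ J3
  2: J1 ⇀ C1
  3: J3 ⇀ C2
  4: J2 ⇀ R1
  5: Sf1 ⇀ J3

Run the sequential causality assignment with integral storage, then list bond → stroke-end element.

#5 |Sf1  (Sf1: flow source, stroke at near end)
#2 |J1  (C1 integral (e out))
#0 |J2  (only one flow-in slot at J1)
#3 |J3  (C2 outputs effort q/C2)
#1 |J2  (common-e at J3 fixed by 3)
#4 |R1  (J2 needs exactly one f-in)

b0 |J2
b1 |J2
b2 |J1
b3 |J3
b4 |R1
b5 |Sf1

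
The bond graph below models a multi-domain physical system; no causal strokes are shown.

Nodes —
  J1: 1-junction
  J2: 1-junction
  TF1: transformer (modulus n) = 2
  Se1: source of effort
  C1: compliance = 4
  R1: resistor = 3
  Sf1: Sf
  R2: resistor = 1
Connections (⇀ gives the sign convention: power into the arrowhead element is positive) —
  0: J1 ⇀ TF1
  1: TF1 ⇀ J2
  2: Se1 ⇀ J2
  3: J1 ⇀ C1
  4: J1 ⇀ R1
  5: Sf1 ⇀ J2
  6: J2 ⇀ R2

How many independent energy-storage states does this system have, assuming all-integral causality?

1  (C1 all integral)

β2 |J2  (Se1: effort source, stroke at far end)
β5 |Sf1  (Sf1 fixes flow; stroke at Sf1)
β1 |J2  (J2: bond 5 brought flow, rest push out)
β6 |J2  (1-jn J2 has f-setter on 5)
β0 |TF1  (TF1: transformer flips bond 1)
β3 |J1  (common-f at J1 fixed by 0)
β4 |J1  (J1 flow already set via bond 0)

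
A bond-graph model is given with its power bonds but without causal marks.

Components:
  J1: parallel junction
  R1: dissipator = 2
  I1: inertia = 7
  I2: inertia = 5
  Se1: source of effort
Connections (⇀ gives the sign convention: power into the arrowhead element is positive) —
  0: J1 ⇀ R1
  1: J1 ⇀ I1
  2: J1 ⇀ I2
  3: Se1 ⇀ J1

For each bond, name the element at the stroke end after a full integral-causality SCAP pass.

b0 |R1
b1 |I1
b2 |I2
b3 |J1

β3 →J1  (Se1 (Se) sets effort on bond)
β0 →R1  (common-e at J1 fixed by 3)
β1 →I1  (J1 effort already set via bond 3)
β2 →I2  (common-e at J1 fixed by 3)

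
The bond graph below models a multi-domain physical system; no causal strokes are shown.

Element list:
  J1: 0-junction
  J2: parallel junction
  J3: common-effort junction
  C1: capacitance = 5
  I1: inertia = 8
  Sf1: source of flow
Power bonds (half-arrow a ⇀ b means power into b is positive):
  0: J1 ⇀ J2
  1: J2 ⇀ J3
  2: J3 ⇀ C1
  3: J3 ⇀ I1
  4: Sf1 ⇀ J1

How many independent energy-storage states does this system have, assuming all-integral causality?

2  (C1, I1 all integral)

b4 stroke→Sf1  (source Sf1 imposes f)
b0 stroke→J1  (only one effort-in slot at J1)
b1 stroke→J2  (J2: last free bond brings effort in)
b2 stroke→J3  (C1 outputs effort q/C1)
b3 stroke→I1  (J3: bond 2 brought effort, rest push out)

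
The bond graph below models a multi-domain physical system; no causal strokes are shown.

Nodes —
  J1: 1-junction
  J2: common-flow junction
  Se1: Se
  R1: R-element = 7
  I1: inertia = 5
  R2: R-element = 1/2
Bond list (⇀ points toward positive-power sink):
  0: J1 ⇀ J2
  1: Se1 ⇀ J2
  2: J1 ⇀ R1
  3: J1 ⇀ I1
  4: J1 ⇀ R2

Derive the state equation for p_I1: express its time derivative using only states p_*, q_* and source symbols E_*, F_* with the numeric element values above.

dp_I1/dt = E_Se1 - 3*p_I1/2

β1 →J2  (Se1 (Se) sets effort on bond)
β0 →J1  (only one flow-in slot at J2)
β3 →I1  (I1 outputs flow p/I1)
β2 →J1  (common-f at J1 fixed by 3)
β4 →J1  (1-jn J1 has f-setter on 3)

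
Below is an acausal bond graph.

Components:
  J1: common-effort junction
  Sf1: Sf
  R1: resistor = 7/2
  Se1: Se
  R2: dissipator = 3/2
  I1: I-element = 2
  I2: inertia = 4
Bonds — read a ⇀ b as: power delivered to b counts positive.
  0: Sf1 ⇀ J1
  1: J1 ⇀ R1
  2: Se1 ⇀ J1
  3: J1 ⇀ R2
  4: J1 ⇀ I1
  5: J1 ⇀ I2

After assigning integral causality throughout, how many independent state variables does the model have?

β0 stroke at Sf1  (Sf1 fixes flow; stroke at Sf1)
β2 stroke at J1  (Se1 (Se) sets effort on bond)
β1 stroke at R1  (0-jn J1 has e-setter on 2)
β3 stroke at R2  (common-e at J1 fixed by 2)
β4 stroke at I1  (J1: bond 2 brought effort, rest push out)
β5 stroke at I2  (0-jn J1 has e-setter on 2)

2  (I1, I2 all integral)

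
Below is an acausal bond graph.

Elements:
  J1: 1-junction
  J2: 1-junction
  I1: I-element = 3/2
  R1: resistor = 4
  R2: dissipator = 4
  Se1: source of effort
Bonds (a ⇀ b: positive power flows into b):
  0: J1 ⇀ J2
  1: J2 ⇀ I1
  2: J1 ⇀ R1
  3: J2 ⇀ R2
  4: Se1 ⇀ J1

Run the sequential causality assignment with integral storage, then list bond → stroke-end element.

β0 stroke at J2
β1 stroke at I1
β2 stroke at J1
β3 stroke at J2
β4 stroke at J1

b4 |J1  (Se1: effort source, stroke at far end)
b1 |I1  (I1 outputs flow p/I1)
b0 |J2  (J2: bond 1 brought flow, rest push out)
b3 |J2  (common-f at J2 fixed by 1)
b2 |J1  (common-f at J1 fixed by 0)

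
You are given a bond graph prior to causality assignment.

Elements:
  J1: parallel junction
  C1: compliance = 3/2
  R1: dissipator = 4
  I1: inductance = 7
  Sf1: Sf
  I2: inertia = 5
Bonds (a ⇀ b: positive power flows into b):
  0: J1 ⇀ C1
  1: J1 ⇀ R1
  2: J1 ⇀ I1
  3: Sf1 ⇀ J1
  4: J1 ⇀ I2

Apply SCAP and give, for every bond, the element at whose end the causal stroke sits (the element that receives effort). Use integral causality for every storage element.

b3 stroke→Sf1  (source Sf1 imposes f)
b0 stroke→J1  (prefer integral on C1)
b1 stroke→R1  (0-jn J1 has e-setter on 0)
b2 stroke→I1  (common-e at J1 fixed by 0)
b4 stroke→I2  (common-e at J1 fixed by 0)

β0 →J1
β1 →R1
β2 →I1
β3 →Sf1
β4 →I2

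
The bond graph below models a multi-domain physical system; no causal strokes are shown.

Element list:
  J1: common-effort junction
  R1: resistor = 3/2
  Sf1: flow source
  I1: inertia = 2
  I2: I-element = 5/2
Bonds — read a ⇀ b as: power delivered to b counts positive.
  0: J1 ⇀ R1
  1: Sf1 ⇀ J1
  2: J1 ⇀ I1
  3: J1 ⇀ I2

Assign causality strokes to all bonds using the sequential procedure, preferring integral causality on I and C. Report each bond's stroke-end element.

#0 →J1
#1 →Sf1
#2 →I1
#3 →I2

#1 |Sf1  (source Sf1 imposes f)
#2 |I1  (prefer integral on I1)
#3 |I2  (prefer integral on I2)
#0 |J1  (only one effort-in slot at J1)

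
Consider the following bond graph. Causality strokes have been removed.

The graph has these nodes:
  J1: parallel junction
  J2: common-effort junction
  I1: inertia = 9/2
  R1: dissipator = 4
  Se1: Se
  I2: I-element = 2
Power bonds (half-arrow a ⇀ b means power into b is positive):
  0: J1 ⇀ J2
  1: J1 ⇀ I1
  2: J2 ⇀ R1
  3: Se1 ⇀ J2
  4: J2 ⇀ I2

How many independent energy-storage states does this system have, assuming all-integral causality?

2  (I1, I2 all integral)

b3 |J2  (Se1 fixes effort; stroke away)
b0 |J1  (0-jn J2 has e-setter on 3)
b2 |R1  (common-e at J2 fixed by 3)
b4 |I2  (J2 effort already set via bond 3)
b1 |I1  (J1: bond 0 brought effort, rest push out)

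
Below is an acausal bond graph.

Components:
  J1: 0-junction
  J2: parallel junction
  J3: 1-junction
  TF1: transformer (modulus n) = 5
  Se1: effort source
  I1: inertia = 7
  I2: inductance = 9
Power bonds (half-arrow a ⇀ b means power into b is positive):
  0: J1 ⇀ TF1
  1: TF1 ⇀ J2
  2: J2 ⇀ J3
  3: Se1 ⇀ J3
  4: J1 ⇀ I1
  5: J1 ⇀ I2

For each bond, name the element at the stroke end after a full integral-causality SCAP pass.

#3 →J3  (source Se1 imposes e)
#2 →J2  (closing 1-jn rule on J3)
#1 →TF1  (common-e at J2 fixed by 2)
#0 →J1  (TF1: transformer flips bond 1)
#4 →I1  (J1 effort already set via bond 0)
#5 →I2  (J1 effort already set via bond 0)

bond 0 |J1
bond 1 |TF1
bond 2 |J2
bond 3 |J3
bond 4 |I1
bond 5 |I2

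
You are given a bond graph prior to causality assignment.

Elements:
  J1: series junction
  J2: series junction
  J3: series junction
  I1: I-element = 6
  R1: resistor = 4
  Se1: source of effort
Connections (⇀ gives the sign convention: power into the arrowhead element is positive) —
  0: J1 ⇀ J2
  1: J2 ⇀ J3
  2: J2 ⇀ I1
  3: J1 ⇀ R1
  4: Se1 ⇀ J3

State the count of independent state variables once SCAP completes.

β4 |J3  (Se1 (Se) sets effort on bond)
β1 |J2  (only one flow-in slot at J3)
β2 |I1  (I1: I, integral causality)
β0 |J2  (J2: bond 2 brought flow, rest push out)
β3 |J1  (J1: bond 0 brought flow, rest push out)

1  (I1 all integral)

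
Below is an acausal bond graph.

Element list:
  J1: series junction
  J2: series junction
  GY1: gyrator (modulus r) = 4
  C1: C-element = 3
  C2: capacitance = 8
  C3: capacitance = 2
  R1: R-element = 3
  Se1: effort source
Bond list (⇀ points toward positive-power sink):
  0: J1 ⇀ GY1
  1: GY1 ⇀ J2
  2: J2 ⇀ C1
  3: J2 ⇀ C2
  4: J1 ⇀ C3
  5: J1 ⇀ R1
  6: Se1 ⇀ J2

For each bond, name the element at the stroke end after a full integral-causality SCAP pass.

β6 →J2  (Se1 (Se) sets effort on bond)
β2 →J2  (C1 integral (e out))
β3 →J2  (C2 outputs effort q/C2)
β1 →GY1  (J2 needs exactly one f-in)
β0 →GY1  (through GY1, causality inverts; strokes same side of GY1)
β4 →J1  (common-f at J1 fixed by 0)
β5 →J1  (1-jn J1 has f-setter on 0)

β0 stroke→GY1
β1 stroke→GY1
β2 stroke→J2
β3 stroke→J2
β4 stroke→J1
β5 stroke→J1
β6 stroke→J2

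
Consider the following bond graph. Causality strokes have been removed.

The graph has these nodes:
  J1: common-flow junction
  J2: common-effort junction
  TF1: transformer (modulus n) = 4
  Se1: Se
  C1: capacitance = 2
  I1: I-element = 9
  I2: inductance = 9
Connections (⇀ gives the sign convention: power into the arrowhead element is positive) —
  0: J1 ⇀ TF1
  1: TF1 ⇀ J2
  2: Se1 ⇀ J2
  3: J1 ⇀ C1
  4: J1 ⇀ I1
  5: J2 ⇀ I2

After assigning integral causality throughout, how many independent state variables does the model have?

3  (C1, I1, I2 all integral)

#2 |J2  (Se1 (Se) sets effort on bond)
#1 |TF1  (common-e at J2 fixed by 2)
#5 |I2  (J2: bond 2 brought effort, rest push out)
#0 |J1  (TF1: transformer flips bond 1)
#3 |J1  (prefer integral on C1)
#4 |I1  (closing 1-jn rule on J1)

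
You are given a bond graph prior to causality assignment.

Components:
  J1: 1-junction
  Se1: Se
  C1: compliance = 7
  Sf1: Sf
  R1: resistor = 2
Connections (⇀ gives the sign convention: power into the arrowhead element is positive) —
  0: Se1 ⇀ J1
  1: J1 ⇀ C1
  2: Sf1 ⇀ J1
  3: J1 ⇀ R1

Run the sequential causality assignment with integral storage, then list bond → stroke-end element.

bond 0 |J1  (Se1: effort source, stroke at far end)
bond 2 |Sf1  (Sf1: flow source, stroke at near end)
bond 1 |J1  (J1 flow already set via bond 2)
bond 3 |J1  (J1: bond 2 brought flow, rest push out)

#0 |J1
#1 |J1
#2 |Sf1
#3 |J1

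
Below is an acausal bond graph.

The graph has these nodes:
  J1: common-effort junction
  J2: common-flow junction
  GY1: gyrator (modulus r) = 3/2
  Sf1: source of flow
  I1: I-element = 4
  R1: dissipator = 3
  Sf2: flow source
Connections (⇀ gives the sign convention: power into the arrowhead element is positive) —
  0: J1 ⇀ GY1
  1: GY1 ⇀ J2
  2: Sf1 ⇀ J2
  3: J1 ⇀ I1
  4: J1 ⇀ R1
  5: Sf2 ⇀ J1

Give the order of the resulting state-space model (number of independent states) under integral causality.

#2 |Sf1  (source Sf1 imposes f)
#5 |Sf2  (Sf2 (Sf) sets flow on bond)
#1 |J2  (J2 flow already set via bond 2)
#0 |J1  (through GY1, causality inverts; strokes same side of GY1)
#3 |I1  (common-e at J1 fixed by 0)
#4 |R1  (J1: bond 0 brought effort, rest push out)

1  (I1 all integral)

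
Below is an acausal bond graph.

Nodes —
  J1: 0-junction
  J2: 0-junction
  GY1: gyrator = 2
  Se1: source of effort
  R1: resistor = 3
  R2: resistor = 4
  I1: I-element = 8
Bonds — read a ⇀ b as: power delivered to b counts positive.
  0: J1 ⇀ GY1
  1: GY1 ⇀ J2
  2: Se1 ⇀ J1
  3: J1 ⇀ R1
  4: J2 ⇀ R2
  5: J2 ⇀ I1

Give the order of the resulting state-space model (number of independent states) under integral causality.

1  (I1 all integral)

#2 →J1  (source Se1 imposes e)
#0 →GY1  (J1 effort already set via bond 2)
#3 →R1  (common-e at J1 fixed by 2)
#1 →GY1  (GY1 both-in/both-out from 0)
#5 →I1  (I1 integral (f out))
#4 →J2  (J2 needs exactly one e-in)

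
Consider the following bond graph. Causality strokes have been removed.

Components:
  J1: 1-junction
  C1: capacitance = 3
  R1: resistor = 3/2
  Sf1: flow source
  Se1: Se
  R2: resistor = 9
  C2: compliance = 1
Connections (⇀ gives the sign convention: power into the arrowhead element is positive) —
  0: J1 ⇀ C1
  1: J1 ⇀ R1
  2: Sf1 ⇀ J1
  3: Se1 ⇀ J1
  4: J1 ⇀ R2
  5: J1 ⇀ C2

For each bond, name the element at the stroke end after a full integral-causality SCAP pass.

bond 0 stroke at J1
bond 1 stroke at J1
bond 2 stroke at Sf1
bond 3 stroke at J1
bond 4 stroke at J1
bond 5 stroke at J1

b2 stroke→Sf1  (Sf1: flow source, stroke at near end)
b3 stroke→J1  (Se1 fixes effort; stroke away)
b0 stroke→J1  (1-jn J1 has f-setter on 2)
b1 stroke→J1  (common-f at J1 fixed by 2)
b4 stroke→J1  (common-f at J1 fixed by 2)
b5 stroke→J1  (J1 flow already set via bond 2)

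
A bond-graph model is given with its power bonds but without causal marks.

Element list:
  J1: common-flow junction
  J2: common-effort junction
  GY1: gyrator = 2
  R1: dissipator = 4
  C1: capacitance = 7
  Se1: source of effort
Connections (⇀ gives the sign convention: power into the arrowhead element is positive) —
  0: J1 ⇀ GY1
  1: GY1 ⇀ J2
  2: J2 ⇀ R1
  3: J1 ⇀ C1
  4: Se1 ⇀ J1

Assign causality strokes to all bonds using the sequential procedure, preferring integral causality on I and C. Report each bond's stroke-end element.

#0 stroke at GY1
#1 stroke at GY1
#2 stroke at J2
#3 stroke at J1
#4 stroke at J1

b4 stroke at J1  (Se1 (Se) sets effort on bond)
b3 stroke at J1  (C1 outputs effort q/C1)
b0 stroke at GY1  (closing 1-jn rule on J1)
b1 stroke at GY1  (through GY1, causality inverts; strokes same side of GY1)
b2 stroke at J2  (closing 0-jn rule on J2)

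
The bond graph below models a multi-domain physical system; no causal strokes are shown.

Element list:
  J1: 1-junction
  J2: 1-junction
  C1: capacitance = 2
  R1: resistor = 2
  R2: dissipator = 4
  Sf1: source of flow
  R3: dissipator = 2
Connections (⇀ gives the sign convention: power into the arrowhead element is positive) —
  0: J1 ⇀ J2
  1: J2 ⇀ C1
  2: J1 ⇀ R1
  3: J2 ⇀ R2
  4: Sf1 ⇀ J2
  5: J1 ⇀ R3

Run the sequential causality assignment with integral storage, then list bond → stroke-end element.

β0 |J2
β1 |J2
β2 |J1
β3 |J2
β4 |Sf1
β5 |J1

β4 →Sf1  (source Sf1 imposes f)
β0 →J2  (1-jn J2 has f-setter on 4)
β1 →J2  (J2: bond 4 brought flow, rest push out)
β3 →J2  (J2: bond 4 brought flow, rest push out)
β2 →J1  (1-jn J1 has f-setter on 0)
β5 →J1  (1-jn J1 has f-setter on 0)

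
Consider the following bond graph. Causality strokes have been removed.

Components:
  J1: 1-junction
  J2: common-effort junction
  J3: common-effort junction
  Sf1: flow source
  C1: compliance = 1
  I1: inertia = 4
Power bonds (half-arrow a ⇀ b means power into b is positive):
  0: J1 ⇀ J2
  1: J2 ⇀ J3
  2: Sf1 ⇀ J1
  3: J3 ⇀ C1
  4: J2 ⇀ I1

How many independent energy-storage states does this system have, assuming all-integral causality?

2  (C1, I1 all integral)

bond 2 stroke→Sf1  (source Sf1 imposes f)
bond 0 stroke→J1  (J1 flow already set via bond 2)
bond 3 stroke→J3  (prefer integral on C1)
bond 1 stroke→J2  (J3 effort already set via bond 3)
bond 4 stroke→I1  (J2 effort already set via bond 1)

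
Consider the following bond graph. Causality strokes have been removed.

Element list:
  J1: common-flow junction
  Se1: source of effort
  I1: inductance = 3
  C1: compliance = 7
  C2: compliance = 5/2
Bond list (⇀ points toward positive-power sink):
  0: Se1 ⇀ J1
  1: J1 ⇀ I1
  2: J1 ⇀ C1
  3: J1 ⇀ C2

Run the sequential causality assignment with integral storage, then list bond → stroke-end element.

#0 |J1
#1 |I1
#2 |J1
#3 |J1

bond 0 →J1  (Se1 fixes effort; stroke away)
bond 1 →I1  (I1: I, integral causality)
bond 2 →J1  (J1 flow already set via bond 1)
bond 3 →J1  (J1: bond 1 brought flow, rest push out)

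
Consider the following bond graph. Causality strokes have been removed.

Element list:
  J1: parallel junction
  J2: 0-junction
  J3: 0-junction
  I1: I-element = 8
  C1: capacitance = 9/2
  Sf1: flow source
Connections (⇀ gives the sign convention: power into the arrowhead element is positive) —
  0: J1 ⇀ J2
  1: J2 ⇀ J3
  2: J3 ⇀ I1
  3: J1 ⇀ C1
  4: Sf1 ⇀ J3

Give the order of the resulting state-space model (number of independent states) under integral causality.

β4 |Sf1  (Sf1 fixes flow; stroke at Sf1)
β2 |I1  (prefer integral on I1)
β1 |J3  (J3 needs exactly one e-in)
β0 |J2  (J2 needs exactly one e-in)
β3 |J1  (only one effort-in slot at J1)

2  (C1, I1 all integral)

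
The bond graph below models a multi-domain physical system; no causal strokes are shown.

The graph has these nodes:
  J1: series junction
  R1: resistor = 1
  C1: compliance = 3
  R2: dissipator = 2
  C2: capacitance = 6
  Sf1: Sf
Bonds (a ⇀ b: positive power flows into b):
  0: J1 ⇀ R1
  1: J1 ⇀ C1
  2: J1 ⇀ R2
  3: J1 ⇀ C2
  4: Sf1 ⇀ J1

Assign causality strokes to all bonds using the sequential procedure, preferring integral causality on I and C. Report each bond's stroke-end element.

b0 |J1
b1 |J1
b2 |J1
b3 |J1
b4 |Sf1

β4 |Sf1  (Sf1 fixes flow; stroke at Sf1)
β0 |J1  (J1: bond 4 brought flow, rest push out)
β1 |J1  (J1: bond 4 brought flow, rest push out)
β2 |J1  (common-f at J1 fixed by 4)
β3 |J1  (J1 flow already set via bond 4)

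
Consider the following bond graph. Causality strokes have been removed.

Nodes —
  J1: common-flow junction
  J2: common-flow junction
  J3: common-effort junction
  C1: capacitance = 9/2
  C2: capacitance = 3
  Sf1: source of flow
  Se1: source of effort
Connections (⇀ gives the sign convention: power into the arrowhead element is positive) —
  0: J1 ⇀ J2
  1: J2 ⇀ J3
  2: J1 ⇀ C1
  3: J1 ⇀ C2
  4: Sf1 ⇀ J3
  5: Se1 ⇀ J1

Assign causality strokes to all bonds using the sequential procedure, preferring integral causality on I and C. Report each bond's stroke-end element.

β4 stroke→Sf1  (Sf1 fixes flow; stroke at Sf1)
β5 stroke→J1  (Se1: effort source, stroke at far end)
β1 stroke→J3  (J3: last free bond brings effort in)
β0 stroke→J2  (common-f at J2 fixed by 1)
β2 stroke→J1  (J1 flow already set via bond 0)
β3 stroke→J1  (1-jn J1 has f-setter on 0)

b0 →J2
b1 →J3
b2 →J1
b3 →J1
b4 →Sf1
b5 →J1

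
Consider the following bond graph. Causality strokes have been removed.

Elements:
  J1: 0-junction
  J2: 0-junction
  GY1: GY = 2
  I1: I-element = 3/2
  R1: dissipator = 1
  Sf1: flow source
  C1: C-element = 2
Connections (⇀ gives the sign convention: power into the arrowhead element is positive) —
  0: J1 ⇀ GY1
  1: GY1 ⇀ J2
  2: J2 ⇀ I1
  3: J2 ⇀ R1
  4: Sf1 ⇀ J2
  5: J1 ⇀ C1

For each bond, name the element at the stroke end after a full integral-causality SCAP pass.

β0 →GY1
β1 →GY1
β2 →I1
β3 →J2
β4 →Sf1
β5 →J1

b4 →Sf1  (Sf1 (Sf) sets flow on bond)
b2 →I1  (I1 outputs flow p/I1)
b5 →J1  (C1 outputs effort q/C1)
b0 →GY1  (J1 effort already set via bond 5)
b1 →GY1  (through GY1, causality inverts; strokes same side of GY1)
b3 →J2  (closing 0-jn rule on J2)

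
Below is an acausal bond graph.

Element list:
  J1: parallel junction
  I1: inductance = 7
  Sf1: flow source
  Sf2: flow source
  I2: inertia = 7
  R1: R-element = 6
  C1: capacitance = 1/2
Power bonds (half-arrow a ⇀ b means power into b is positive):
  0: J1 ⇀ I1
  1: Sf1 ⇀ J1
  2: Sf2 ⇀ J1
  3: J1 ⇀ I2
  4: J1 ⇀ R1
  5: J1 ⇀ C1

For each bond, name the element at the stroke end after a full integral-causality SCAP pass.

b1 stroke→Sf1  (Sf1: flow source, stroke at near end)
b2 stroke→Sf2  (Sf2 (Sf) sets flow on bond)
b0 stroke→I1  (I1 outputs flow p/I1)
b3 stroke→I2  (I2 integral (f out))
b5 stroke→J1  (C1: C, integral causality)
b4 stroke→R1  (J1 effort already set via bond 5)

β0 stroke at I1
β1 stroke at Sf1
β2 stroke at Sf2
β3 stroke at I2
β4 stroke at R1
β5 stroke at J1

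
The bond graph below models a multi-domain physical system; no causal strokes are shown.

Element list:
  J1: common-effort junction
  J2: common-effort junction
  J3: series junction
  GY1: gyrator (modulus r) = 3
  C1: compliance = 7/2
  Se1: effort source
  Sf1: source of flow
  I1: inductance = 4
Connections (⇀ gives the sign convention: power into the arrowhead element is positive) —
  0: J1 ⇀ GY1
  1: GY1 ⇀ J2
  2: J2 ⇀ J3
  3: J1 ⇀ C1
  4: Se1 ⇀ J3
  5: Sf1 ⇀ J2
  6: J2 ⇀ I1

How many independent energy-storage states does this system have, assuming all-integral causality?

2  (C1, I1 all integral)

β4 |J3  (Se1 (Se) sets effort on bond)
β5 |Sf1  (Sf1 fixes flow; stroke at Sf1)
β2 |J2  (only one flow-in slot at J3)
β1 |GY1  (0-jn J2 has e-setter on 2)
β6 |I1  (common-e at J2 fixed by 2)
β0 |GY1  (GY1 both-in/both-out from 1)
β3 |J1  (closing 0-jn rule on J1)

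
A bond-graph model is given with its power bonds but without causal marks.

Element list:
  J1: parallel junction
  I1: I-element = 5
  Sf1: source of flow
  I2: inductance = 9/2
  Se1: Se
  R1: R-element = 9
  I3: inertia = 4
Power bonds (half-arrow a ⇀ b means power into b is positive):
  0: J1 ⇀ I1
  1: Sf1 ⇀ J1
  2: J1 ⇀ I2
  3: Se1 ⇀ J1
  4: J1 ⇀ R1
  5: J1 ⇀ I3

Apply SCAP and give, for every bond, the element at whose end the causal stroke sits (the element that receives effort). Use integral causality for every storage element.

bond 0 stroke at I1
bond 1 stroke at Sf1
bond 2 stroke at I2
bond 3 stroke at J1
bond 4 stroke at R1
bond 5 stroke at I3

bond 1 →Sf1  (source Sf1 imposes f)
bond 3 →J1  (source Se1 imposes e)
bond 0 →I1  (J1 effort already set via bond 3)
bond 2 →I2  (J1 effort already set via bond 3)
bond 4 →R1  (J1: bond 3 brought effort, rest push out)
bond 5 →I3  (J1: bond 3 brought effort, rest push out)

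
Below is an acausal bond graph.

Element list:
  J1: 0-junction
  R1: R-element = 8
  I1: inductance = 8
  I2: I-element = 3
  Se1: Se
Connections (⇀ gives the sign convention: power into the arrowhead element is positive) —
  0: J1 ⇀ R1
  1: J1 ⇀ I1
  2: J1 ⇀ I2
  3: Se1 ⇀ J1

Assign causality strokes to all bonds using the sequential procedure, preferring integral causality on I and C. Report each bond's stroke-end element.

β3 |J1  (Se1: effort source, stroke at far end)
β0 |R1  (J1 effort already set via bond 3)
β1 |I1  (J1 effort already set via bond 3)
β2 |I2  (common-e at J1 fixed by 3)

bond 0 →R1
bond 1 →I1
bond 2 →I2
bond 3 →J1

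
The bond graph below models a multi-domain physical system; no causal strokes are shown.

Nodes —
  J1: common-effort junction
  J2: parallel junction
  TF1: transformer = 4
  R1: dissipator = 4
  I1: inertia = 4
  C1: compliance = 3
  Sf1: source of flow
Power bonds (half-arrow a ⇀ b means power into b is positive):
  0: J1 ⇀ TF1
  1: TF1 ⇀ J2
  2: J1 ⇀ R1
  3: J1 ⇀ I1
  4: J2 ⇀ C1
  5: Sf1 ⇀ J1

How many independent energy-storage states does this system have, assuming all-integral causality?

β5 stroke→Sf1  (Sf1 (Sf) sets flow on bond)
β3 stroke→I1  (I1 outputs flow p/I1)
β4 stroke→J2  (C1: C, integral causality)
β1 stroke→TF1  (J2: bond 4 brought effort, rest push out)
β0 stroke→J1  (TF1 one-in-one-out from 1)
β2 stroke→R1  (0-jn J1 has e-setter on 0)

2  (C1, I1 all integral)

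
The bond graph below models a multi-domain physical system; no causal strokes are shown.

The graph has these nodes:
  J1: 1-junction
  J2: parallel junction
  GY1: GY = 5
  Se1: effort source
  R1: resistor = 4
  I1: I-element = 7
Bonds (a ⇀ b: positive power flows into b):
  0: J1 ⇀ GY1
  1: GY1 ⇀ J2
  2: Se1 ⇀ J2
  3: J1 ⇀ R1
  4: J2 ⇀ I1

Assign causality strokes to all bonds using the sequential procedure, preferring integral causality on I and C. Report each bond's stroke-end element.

β0 →GY1
β1 →GY1
β2 →J2
β3 →J1
β4 →I1

β2 stroke→J2  (Se1: effort source, stroke at far end)
β1 stroke→GY1  (common-e at J2 fixed by 2)
β4 stroke→I1  (J2 effort already set via bond 2)
β0 stroke→GY1  (GY GY1: same side as bond 1)
β3 stroke→J1  (1-jn J1 has f-setter on 0)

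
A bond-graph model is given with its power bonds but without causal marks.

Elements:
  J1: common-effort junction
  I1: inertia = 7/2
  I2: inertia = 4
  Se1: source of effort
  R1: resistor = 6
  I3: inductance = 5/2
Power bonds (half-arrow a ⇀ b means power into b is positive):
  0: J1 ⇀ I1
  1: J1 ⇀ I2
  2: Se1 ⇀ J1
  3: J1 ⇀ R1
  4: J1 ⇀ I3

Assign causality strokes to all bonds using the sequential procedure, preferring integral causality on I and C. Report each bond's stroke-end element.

bond 2 stroke→J1  (source Se1 imposes e)
bond 0 stroke→I1  (J1: bond 2 brought effort, rest push out)
bond 1 stroke→I2  (common-e at J1 fixed by 2)
bond 3 stroke→R1  (0-jn J1 has e-setter on 2)
bond 4 stroke→I3  (J1 effort already set via bond 2)

bond 0 |I1
bond 1 |I2
bond 2 |J1
bond 3 |R1
bond 4 |I3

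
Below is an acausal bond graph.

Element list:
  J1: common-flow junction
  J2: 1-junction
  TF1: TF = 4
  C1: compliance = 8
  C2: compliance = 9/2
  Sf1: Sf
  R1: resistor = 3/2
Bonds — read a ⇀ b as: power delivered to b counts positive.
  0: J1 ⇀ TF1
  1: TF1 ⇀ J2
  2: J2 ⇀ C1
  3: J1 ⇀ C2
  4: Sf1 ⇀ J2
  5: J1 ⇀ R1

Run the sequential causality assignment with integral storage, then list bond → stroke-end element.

#4 stroke at Sf1  (Sf1 fixes flow; stroke at Sf1)
#1 stroke at J2  (J2: bond 4 brought flow, rest push out)
#2 stroke at J2  (common-f at J2 fixed by 4)
#0 stroke at TF1  (TF1 one-in-one-out from 1)
#3 stroke at J1  (J1: bond 0 brought flow, rest push out)
#5 stroke at J1  (common-f at J1 fixed by 0)

b0 stroke→TF1
b1 stroke→J2
b2 stroke→J2
b3 stroke→J1
b4 stroke→Sf1
b5 stroke→J1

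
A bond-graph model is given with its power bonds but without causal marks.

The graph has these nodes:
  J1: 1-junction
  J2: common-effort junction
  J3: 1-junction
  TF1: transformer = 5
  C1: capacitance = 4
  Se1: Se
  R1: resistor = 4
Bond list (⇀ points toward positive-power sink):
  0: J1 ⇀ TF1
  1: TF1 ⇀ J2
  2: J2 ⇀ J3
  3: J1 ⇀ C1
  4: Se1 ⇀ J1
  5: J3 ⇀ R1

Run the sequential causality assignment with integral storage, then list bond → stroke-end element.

β4 |J1  (Se1: effort source, stroke at far end)
β3 |J1  (C1 outputs effort q/C1)
β0 |TF1  (J1 needs exactly one f-in)
β1 |J2  (TF TF1: opposite of bond 0)
β2 |J3  (J2: bond 1 brought effort, rest push out)
β5 |R1  (J3: last free bond brings flow in)

#0 stroke→TF1
#1 stroke→J2
#2 stroke→J3
#3 stroke→J1
#4 stroke→J1
#5 stroke→R1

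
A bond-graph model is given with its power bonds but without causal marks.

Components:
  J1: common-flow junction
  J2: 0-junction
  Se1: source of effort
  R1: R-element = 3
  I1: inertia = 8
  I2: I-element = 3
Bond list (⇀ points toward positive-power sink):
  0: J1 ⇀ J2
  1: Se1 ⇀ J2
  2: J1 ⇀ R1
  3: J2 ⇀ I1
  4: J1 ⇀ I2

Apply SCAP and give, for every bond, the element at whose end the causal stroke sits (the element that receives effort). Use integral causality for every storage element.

#1 stroke→J2  (Se1: effort source, stroke at far end)
#0 stroke→J1  (common-e at J2 fixed by 1)
#3 stroke→I1  (common-e at J2 fixed by 1)
#4 stroke→I2  (I2 integral (f out))
#2 stroke→J1  (J1 flow already set via bond 4)

#0 stroke at J1
#1 stroke at J2
#2 stroke at J1
#3 stroke at I1
#4 stroke at I2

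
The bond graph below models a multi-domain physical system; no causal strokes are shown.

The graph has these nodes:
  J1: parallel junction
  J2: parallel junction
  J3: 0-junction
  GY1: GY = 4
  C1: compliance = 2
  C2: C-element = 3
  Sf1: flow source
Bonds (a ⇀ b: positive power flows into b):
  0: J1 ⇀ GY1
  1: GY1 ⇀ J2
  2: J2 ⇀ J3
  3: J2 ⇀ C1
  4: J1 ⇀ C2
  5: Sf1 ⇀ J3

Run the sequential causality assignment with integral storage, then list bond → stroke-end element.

#5 →Sf1  (Sf1 (Sf) sets flow on bond)
#2 →J3  (closing 0-jn rule on J3)
#3 →J2  (C1 integral (e out))
#1 →GY1  (common-e at J2 fixed by 3)
#0 →GY1  (through GY1, causality inverts; strokes same side of GY1)
#4 →J1  (only one effort-in slot at J1)

b0 |GY1
b1 |GY1
b2 |J3
b3 |J2
b4 |J1
b5 |Sf1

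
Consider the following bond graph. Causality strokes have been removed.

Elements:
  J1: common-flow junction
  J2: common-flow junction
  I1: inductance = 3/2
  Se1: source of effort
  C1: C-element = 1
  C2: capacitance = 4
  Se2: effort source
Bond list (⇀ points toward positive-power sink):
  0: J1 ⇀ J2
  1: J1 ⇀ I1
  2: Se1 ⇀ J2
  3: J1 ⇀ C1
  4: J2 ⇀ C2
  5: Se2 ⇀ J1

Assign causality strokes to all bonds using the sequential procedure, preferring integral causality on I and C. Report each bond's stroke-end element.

β2 |J2  (Se1 (Se) sets effort on bond)
β5 |J1  (Se2: effort source, stroke at far end)
β1 |I1  (I1 integral (f out))
β0 |J1  (J1 flow already set via bond 1)
β3 |J1  (1-jn J1 has f-setter on 1)
β4 |J2  (1-jn J2 has f-setter on 0)

β0 stroke at J1
β1 stroke at I1
β2 stroke at J2
β3 stroke at J1
β4 stroke at J2
β5 stroke at J1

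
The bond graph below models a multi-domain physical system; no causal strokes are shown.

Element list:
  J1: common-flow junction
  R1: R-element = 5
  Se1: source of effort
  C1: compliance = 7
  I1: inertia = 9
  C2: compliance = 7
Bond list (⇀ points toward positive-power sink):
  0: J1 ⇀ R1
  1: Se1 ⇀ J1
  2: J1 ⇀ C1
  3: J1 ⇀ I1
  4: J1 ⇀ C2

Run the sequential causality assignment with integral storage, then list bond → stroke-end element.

β0 stroke→J1
β1 stroke→J1
β2 stroke→J1
β3 stroke→I1
β4 stroke→J1

β1 stroke at J1  (Se1: effort source, stroke at far end)
β2 stroke at J1  (prefer integral on C1)
β3 stroke at I1  (I1: I, integral causality)
β0 stroke at J1  (J1 flow already set via bond 3)
β4 stroke at J1  (J1 flow already set via bond 3)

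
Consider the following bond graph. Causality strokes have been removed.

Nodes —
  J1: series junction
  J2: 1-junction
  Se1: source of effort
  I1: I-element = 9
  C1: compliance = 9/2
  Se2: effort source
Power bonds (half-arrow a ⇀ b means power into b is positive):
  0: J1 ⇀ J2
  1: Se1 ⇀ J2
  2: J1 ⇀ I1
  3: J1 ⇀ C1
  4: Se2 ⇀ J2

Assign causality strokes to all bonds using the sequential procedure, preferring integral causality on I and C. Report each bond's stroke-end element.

bond 0 stroke→J1
bond 1 stroke→J2
bond 2 stroke→I1
bond 3 stroke→J1
bond 4 stroke→J2

β1 →J2  (source Se1 imposes e)
β4 →J2  (Se2 (Se) sets effort on bond)
β0 →J1  (J2: last free bond brings flow in)
β2 →I1  (I1 integral (f out))
β3 →J1  (common-f at J1 fixed by 2)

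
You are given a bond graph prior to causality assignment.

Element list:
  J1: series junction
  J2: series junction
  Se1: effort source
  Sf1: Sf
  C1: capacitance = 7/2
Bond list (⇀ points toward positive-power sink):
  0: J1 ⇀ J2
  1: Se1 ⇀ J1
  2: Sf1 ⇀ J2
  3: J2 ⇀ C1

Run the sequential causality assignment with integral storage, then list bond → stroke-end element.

b1 stroke→J1  (Se1 fixes effort; stroke away)
b2 stroke→Sf1  (Sf1 (Sf) sets flow on bond)
b0 stroke→J2  (J1 needs exactly one f-in)
b3 stroke→J2  (J2: bond 2 brought flow, rest push out)

bond 0 |J2
bond 1 |J1
bond 2 |Sf1
bond 3 |J2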